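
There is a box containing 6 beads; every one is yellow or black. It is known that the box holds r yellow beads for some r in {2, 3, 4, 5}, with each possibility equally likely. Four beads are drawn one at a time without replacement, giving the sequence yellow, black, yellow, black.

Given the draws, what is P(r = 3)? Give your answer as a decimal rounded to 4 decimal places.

For each hypothesis, P(data | H) works out to: P(data | r = 2) = (2/6)(4/5)(1/4)(3/3) = 1/15; P(data | r = 3) = (3/6)(3/5)(2/4)(2/3) = 1/10; P(data | r = 4) = (4/6)(2/5)(3/4)(1/3) = 1/15; P(data | r = 5) = (5/6)(1/5)(4/4)(0/3) = 0.
Weighting by the prior gives 1/4 · 1/15 = 1/60, 1/4 · 1/10 = 1/40, 1/4 · 1/15 = 1/60, 1/4 · 0 = 0; with total 7/120.
Therefore the posterior P(r = 3 | data) = (1/40) / (7/120) = 3/7.

0.4286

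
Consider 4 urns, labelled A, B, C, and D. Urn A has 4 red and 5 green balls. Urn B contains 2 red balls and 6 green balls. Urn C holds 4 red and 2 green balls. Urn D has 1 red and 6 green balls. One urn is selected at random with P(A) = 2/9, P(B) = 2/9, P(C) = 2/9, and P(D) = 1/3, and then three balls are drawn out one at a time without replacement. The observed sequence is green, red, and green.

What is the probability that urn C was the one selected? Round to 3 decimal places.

0.108

Under each hypothesis, the probability of the observed sequence is: P(data | urn A) = (5/9)(4/8)(4/7) = 0.15873; P(data | urn B) = (6/8)(2/7)(5/6) = 0.17857; P(data | urn C) = (2/6)(4/5)(1/4) = 0.066667; P(data | urn D) = (6/7)(1/6)(5/5) = 0.14286.
Multiplying each by its prior: 2/9 · 0.15873 = 0.035273, 2/9 · 0.17857 = 0.039683, 2/9 · 0.066667 = 0.014815, 1/3 · 0.14286 = 0.047619; summing to 0.13739.
By Bayes' rule, P(urn C | data) = (0.014815) / (0.13739) = 0.10783.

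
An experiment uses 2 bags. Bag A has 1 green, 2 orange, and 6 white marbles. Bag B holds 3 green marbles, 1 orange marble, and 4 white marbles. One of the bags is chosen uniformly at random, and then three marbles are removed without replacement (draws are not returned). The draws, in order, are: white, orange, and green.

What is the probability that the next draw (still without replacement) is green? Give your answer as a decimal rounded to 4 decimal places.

0.2400

For each hypothesis, P(data | H) works out to: P(data | bag A) = (6/9)(2/8)(1/7) = 1/42; P(data | bag B) = (4/8)(1/7)(3/6) = 1/28.
The prior-weighted likelihoods are 1/2 · 1/42 = 1/84, 1/2 · 1/28 = 1/56; summing to 5/168.
The posterior is then P(bag A | data) = 2/5, P(bag B | data) = 3/5.
The predictive probability is P(green next | data) = (0)(2/5) + (2/5)(3/5) = 6/25.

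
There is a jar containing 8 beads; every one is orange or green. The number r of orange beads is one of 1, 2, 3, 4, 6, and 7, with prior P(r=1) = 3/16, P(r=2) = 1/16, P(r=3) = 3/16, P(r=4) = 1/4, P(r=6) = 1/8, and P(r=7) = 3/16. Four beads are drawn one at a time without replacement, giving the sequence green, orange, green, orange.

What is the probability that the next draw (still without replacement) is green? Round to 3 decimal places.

0.554

Compute the likelihood of the observed sequence for each case: P(data | r = 1) = (7/8)(1/7)(6/6)(0/5) = 0; P(data | r = 2) = (6/8)(2/7)(5/6)(1/5) = 0.035714; P(data | r = 3) = (5/8)(3/7)(4/6)(2/5) = 0.071429; P(data | r = 4) = (4/8)(4/7)(3/6)(3/5) = 0.085714; P(data | r = 6) = (2/8)(6/7)(1/6)(5/5) = 0.035714; P(data | r = 7) = (1/8)(7/7)(0/6) = 0.
Weighting by the prior gives 3/16 · 0 = 0, 1/16 · 0.035714 = 0.0022321, 3/16 · 0.071429 = 0.013393, 1/4 · 0.085714 = 0.021429, 1/8 · 0.035714 = 0.0044643, 3/16 · 0 = 0; summing to 0.041518.
Dividing through by the total gives posterior P(r = 1 | data) = 0, P(r = 2 | data) = 0.053763, P(r = 3 | data) = 0.32258, P(r = 4 | data) = 0.51613, P(r = 6 | data) = 0.10753, P(r = 7 | data) = 0.
Averaging over the posterior, P(green next | data) = (1)(0.053763) + (3/4)(0.32258) + (1/2)(0.51613) + (0)(0.10753) = 0.55376.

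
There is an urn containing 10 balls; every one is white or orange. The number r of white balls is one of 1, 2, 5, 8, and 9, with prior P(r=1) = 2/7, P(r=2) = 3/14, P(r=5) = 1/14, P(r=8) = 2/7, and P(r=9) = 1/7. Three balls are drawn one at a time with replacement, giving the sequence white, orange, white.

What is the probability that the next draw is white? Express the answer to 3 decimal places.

Under each hypothesis, the probability of the observed sequence is: P(data | r = 1) = (1/10)(9/10)(1/10) = 0.009; P(data | r = 2) = (2/10)(8/10)(2/10) = 0.032; P(data | r = 5) = (5/10)(5/10)(5/10) = 0.125; P(data | r = 8) = (8/10)(2/10)(8/10) = 0.128; P(data | r = 9) = (9/10)(1/10)(9/10) = 0.081.
The prior-weighted likelihoods are 2/7 · 0.009 = 0.0025714, 3/14 · 0.032 = 0.0068571, 1/14 · 0.125 = 0.0089286, 2/7 · 0.128 = 0.036571, 1/7 · 0.081 = 0.011571; summing to 0.0665.
Normalising, the posterior is P(r = 1 | data) = 0.038668, P(r = 2 | data) = 0.10311, P(r = 5 | data) = 0.13426, P(r = 8 | data) = 0.54995, P(r = 9 | data) = 0.17401.
The predictive probability is P(white next | data) = (1/10)(0.038668) + (1/5)(0.10311) + (1/2)(0.13426) + (4/5)(0.54995) + (9/10)(0.17401) = 0.68818.

0.688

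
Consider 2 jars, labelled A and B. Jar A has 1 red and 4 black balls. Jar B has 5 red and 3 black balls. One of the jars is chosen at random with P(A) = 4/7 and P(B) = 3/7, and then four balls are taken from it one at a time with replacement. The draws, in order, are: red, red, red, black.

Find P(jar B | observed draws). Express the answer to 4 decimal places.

0.9147

Compute the likelihood of the observed sequence for each case: P(data | jar A) = (1/5)(1/5)(1/5)(4/5) = 0.0064; P(data | jar B) = (5/8)(5/8)(5/8)(3/8) = 0.091553.
Multiplying each by its prior: 4/7 · 0.0064 = 0.0036571, 3/7 · 0.091553 = 0.039237; with total 0.042894.
Hence P(jar B | data) = (0.039237) / (0.042894) = 0.91474.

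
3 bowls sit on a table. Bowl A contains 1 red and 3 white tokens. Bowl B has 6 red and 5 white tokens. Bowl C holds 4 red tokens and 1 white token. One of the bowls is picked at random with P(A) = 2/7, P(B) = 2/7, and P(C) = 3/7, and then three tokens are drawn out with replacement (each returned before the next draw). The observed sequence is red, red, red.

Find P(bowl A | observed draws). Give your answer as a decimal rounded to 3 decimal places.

0.017

The likelihood of the observed sequence under each hypothesis: P(data | bowl A) = (1/4)(1/4)(1/4) = 0.015625; P(data | bowl B) = (6/11)(6/11)(6/11) = 0.16228; P(data | bowl C) = (4/5)(4/5)(4/5) = 0.512.
Multiplying each by its prior: 2/7 · 0.015625 = 0.0044643, 2/7 · 0.16228 = 0.046367, 3/7 · 0.512 = 0.21943; with total 0.27026.
Therefore the posterior P(bowl A | data) = (0.0044643) / (0.27026) = 0.016519.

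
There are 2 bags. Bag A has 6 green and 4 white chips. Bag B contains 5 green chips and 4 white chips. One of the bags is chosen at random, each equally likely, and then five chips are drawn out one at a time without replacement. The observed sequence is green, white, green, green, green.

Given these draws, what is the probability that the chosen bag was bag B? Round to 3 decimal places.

0.400

The likelihood of the observed sequence under each hypothesis: P(data | bag A) = (6/10)(4/9)(5/8)(4/7)(3/6) = 1/21; P(data | bag B) = (5/9)(4/8)(4/7)(3/6)(2/5) = 2/63.
Weighting by the prior gives 1/2 · 1/21 = 1/42, 1/2 · 2/63 = 1/63; with total 5/126.
By Bayes' rule, P(bag B | data) = (1/63) / (5/126) = 2/5.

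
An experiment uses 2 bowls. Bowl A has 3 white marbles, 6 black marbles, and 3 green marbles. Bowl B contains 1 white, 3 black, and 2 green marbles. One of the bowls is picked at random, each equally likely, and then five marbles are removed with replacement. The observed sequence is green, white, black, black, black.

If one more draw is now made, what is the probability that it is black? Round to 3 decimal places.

For each hypothesis, P(data | H) works out to: P(data | bowl A) = (3/12)(3/12)(6/12)(6/12)(6/12) = 0.0078125; P(data | bowl B) = (2/6)(1/6)(3/6)(3/6)(3/6) = 0.0069444.
Multiplying each by its prior: 1/2 · 0.0078125 = 0.0039062, 1/2 · 0.0069444 = 0.0034722; with total 0.0073785.
Normalising, the posterior is P(bowl A | data) = 0.52941, P(bowl B | data) = 0.47059.
Averaging over the posterior, P(black next | data) = (1/2)(0.52941) + (1/2)(0.47059) = 0.5.

0.500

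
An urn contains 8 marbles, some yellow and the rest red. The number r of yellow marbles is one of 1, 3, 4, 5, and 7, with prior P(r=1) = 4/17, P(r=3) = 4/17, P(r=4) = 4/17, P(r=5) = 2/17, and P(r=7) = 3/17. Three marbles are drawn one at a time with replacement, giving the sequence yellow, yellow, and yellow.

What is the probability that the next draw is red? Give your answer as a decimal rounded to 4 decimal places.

0.2558

For each hypothesis, P(data | H) works out to: P(data | r = 1) = (1/8)(1/8)(1/8) = 0.0019531; P(data | r = 3) = (3/8)(3/8)(3/8) = 0.052734; P(data | r = 4) = (4/8)(4/8)(4/8) = 0.125; P(data | r = 5) = (5/8)(5/8)(5/8) = 0.24414; P(data | r = 7) = (7/8)(7/8)(7/8) = 0.66992.
Multiplying each by its prior: 4/17 · 0.0019531 = 0.00045956, 4/17 · 0.052734 = 0.012408, 4/17 · 0.125 = 0.029412, 2/17 · 0.24414 = 0.028722, 3/17 · 0.66992 = 0.11822; these sum to 0.18922.
Dividing through by the total gives posterior P(r = 1 | data) = 0.0024287, P(r = 3 | data) = 0.065574, P(r = 4 | data) = 0.15543, P(r = 5 | data) = 0.15179, P(r = 7 | data) = 0.62477.
Averaging over the posterior, P(red next | data) = (7/8)(0.0024287) + (5/8)(0.065574) + (1/2)(0.15543) + (3/8)(0.15179) + (1/8)(0.62477) = 0.25584.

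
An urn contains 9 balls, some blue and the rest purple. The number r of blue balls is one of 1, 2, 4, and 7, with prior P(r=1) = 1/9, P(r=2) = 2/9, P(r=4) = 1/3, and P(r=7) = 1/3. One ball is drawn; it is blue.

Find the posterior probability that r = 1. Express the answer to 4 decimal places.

0.0263

Compute the likelihood of this draw for each case: P(data | r = 1) = (1/9) = 1/9; P(data | r = 2) = (2/9) = 2/9; P(data | r = 4) = (4/9) = 4/9; P(data | r = 7) = (7/9) = 7/9.
Weighting by the prior gives 1/9 · 1/9 = 1/81, 2/9 · 2/9 = 4/81, 1/3 · 4/9 = 4/27, 1/3 · 7/9 = 7/27; summing to 38/81.
So P(r = 1 | data) = (1/81) / (38/81) = 1/38.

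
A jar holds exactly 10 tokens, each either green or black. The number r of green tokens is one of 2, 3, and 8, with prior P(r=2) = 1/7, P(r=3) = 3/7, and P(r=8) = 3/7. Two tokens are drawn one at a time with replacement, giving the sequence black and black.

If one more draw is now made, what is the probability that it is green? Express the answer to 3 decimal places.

Under each hypothesis, the probability of the observed sequence is: P(data | r = 2) = (8/10)(8/10) = 16/25; P(data | r = 3) = (7/10)(7/10) = 49/100; P(data | r = 8) = (2/10)(2/10) = 1/25.
Multiplying each by its prior: 1/7 · 16/25 = 16/175, 3/7 · 49/100 = 21/100, 3/7 · 1/25 = 3/175; summing to 223/700.
Normalising, the posterior is P(r = 2 | data) = 64/223, P(r = 3 | data) = 147/223, P(r = 8 | data) = 12/223.
So P(green next | data) = Σ P(green next | H) P(H | data) = (1/5)(64/223) + (3/10)(147/223) + (4/5)(12/223) = 133/446.

0.298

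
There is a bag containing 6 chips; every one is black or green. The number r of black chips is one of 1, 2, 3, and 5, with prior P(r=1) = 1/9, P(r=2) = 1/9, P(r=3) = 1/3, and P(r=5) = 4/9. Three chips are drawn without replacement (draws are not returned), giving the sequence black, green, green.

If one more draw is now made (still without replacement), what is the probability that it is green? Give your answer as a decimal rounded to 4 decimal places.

0.5510

For each hypothesis, P(data | H) works out to: P(data | r = 1) = (1/6)(5/5)(4/4) = 1/6; P(data | r = 2) = (2/6)(4/5)(3/4) = 1/5; P(data | r = 3) = (3/6)(3/5)(2/4) = 3/20; P(data | r = 5) = (5/6)(1/5)(0/4) = 0.
Weighting by the prior gives 1/9 · 1/6 = 1/54, 1/9 · 1/5 = 1/45, 1/3 · 3/20 = 1/20, 4/9 · 0 = 0; summing to 49/540.
The posterior is then P(r = 1 | data) = 10/49, P(r = 2 | data) = 12/49, P(r = 3 | data) = 27/49, P(r = 5 | data) = 0.
Averaging over the posterior, P(green next | data) = (1)(10/49) + (2/3)(12/49) + (1/3)(27/49) = 27/49.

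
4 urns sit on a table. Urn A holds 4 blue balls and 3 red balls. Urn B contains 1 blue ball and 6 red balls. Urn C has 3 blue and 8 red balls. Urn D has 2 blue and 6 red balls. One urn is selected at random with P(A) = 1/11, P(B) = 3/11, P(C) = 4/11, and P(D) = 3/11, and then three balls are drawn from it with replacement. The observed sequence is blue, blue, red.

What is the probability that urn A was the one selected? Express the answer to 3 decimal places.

For each hypothesis, P(data | H) works out to: P(data | urn A) = (4/7)(4/7)(3/7) = 0.13994; P(data | urn B) = (1/7)(1/7)(6/7) = 0.017493; P(data | urn C) = (3/11)(3/11)(8/11) = 0.054095; P(data | urn D) = (2/8)(2/8)(6/8) = 0.046875.
The prior-weighted likelihoods are 1/11 · 0.13994 = 0.012722, 3/11 · 0.017493 = 0.0047707, 4/11 · 0.054095 = 0.019671, 3/11 · 0.046875 = 0.012784; these sum to 0.049948.
Hence P(urn A | data) = (0.012722) / (0.049948) = 0.25471.

0.255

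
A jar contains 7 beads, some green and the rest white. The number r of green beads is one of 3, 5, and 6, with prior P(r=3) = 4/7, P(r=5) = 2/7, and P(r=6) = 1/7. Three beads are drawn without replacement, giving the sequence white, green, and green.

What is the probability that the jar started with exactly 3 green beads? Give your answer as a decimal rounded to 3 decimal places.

0.466

The likelihood of the observed sequence under each hypothesis: P(data | r = 3) = (4/7)(3/6)(2/5) = 4/35; P(data | r = 5) = (2/7)(5/6)(4/5) = 4/21; P(data | r = 6) = (1/7)(6/6)(5/5) = 1/7.
The prior-weighted likelihoods are 4/7 · 4/35 = 16/245, 2/7 · 4/21 = 8/147, 1/7 · 1/7 = 1/49; these sum to 103/735.
Hence P(r = 3 | data) = (16/245) / (103/735) = 48/103.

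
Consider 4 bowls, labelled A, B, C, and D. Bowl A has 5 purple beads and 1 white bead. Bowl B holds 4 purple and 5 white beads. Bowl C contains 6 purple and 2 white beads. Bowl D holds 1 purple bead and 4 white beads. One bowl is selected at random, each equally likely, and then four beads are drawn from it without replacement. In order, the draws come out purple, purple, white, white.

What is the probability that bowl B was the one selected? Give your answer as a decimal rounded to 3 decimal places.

For each hypothesis, P(data | H) works out to: P(data | bowl A) = (5/6)(4/5)(1/4)(0/3) = 0; P(data | bowl B) = (4/9)(3/8)(5/7)(4/6) = 0.079365; P(data | bowl C) = (6/8)(5/7)(2/6)(1/5) = 0.035714; P(data | bowl D) = (1/5)(0/4) = 0.
Weighting by the prior gives 1/4 · 0 = 0, 1/4 · 0.079365 = 0.019841, 1/4 · 0.035714 = 0.0089286, 1/4 · 0 = 0; with total 0.02877.
So P(bowl B | data) = (0.019841) / (0.02877) = 0.68966.

0.690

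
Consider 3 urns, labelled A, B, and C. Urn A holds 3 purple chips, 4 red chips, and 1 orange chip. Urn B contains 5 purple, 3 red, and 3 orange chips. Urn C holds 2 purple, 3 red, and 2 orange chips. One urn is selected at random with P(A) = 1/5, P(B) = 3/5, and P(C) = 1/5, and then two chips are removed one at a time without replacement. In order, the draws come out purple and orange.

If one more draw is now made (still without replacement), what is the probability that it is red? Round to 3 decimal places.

The likelihood of the observed sequence under each hypothesis: P(data | urn A) = (3/8)(1/7) = 0.053571; P(data | urn B) = (5/11)(3/10) = 0.13636; P(data | urn C) = (2/7)(2/6) = 0.095238.
The prior-weighted likelihoods are 1/5 · 0.053571 = 0.010714, 3/5 · 0.13636 = 0.081818, 1/5 · 0.095238 = 0.019048; summing to 0.11158.
Dividing through by the total gives posterior P(urn A | data) = 0.096023, P(urn B | data) = 0.73327, P(urn C | data) = 0.17071.
So P(red next | data) = Σ P(red next | H) P(H | data) = (2/3)(0.096023) + (1/3)(0.73327) + (3/5)(0.17071) = 0.41086.

0.411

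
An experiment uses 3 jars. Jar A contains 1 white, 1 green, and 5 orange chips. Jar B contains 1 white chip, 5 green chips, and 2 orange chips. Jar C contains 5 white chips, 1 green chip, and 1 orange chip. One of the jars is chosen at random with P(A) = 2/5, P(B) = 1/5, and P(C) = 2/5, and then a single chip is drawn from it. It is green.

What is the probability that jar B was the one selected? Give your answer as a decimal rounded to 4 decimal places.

Under each hypothesis, the probability of this draw is: P(data | jar A) = (1/7) = 1/7; P(data | jar B) = (5/8) = 5/8; P(data | jar C) = (1/7) = 1/7.
Weighting by the prior gives 2/5 · 1/7 = 2/35, 1/5 · 5/8 = 1/8, 2/5 · 1/7 = 2/35; with total 67/280.
Therefore the posterior P(jar B | data) = (1/8) / (67/280) = 35/67.

0.5224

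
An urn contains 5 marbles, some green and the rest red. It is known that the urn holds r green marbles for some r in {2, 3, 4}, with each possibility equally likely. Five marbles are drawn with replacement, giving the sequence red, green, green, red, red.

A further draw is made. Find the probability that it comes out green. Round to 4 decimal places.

For each hypothesis, P(data | H) works out to: P(data | r = 2) = (3/5)(2/5)(2/5)(3/5)(3/5) = 0.03456; P(data | r = 3) = (2/5)(3/5)(3/5)(2/5)(2/5) = 0.02304; P(data | r = 4) = (1/5)(4/5)(4/5)(1/5)(1/5) = 0.00512.
The prior-weighted likelihoods are 1/3 · 0.03456 = 0.01152, 1/3 · 0.02304 = 0.00768, 1/3 · 0.00512 = 0.0017067; with total 0.020907.
Normalising, the posterior is P(r = 2 | data) = 0.55102, P(r = 3 | data) = 0.36735, P(r = 4 | data) = 0.081633.
The predictive probability is P(green next | data) = (2/5)(0.55102) + (3/5)(0.36735) + (4/5)(0.081633) = 0.50612.

0.5061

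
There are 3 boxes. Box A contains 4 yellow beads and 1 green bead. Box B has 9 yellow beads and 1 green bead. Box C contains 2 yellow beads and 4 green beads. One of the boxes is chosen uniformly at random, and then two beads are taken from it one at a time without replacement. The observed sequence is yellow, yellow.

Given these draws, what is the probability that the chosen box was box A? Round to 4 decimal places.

0.4091

The likelihood of the observed sequence under each hypothesis: P(data | box A) = (4/5)(3/4) = 3/5; P(data | box B) = (9/10)(8/9) = 4/5; P(data | box C) = (2/6)(1/5) = 1/15.
Multiplying each by its prior: 1/3 · 3/5 = 1/5, 1/3 · 4/5 = 4/15, 1/3 · 1/15 = 1/45; summing to 22/45.
So P(box A | data) = (1/5) / (22/45) = 9/22.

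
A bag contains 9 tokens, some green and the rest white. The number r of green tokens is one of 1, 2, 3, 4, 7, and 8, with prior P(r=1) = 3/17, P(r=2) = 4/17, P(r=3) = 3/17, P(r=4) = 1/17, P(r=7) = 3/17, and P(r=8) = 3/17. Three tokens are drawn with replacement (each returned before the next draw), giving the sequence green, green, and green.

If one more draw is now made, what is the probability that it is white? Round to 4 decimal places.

0.1881

The likelihood of the observed sequence under each hypothesis: P(data | r = 1) = (1/9)(1/9)(1/9) = 0.0013717; P(data | r = 2) = (2/9)(2/9)(2/9) = 0.010974; P(data | r = 3) = (3/9)(3/9)(3/9) = 0.037037; P(data | r = 4) = (4/9)(4/9)(4/9) = 0.087791; P(data | r = 7) = (7/9)(7/9)(7/9) = 0.47051; P(data | r = 8) = (8/9)(8/9)(8/9) = 0.70233.
The prior-weighted likelihoods are 3/17 · 0.0013717 = 0.00024207, 4/17 · 0.010974 = 0.0025821, 3/17 · 0.037037 = 0.0065359, 1/17 · 0.087791 = 0.0051642, 3/17 · 0.47051 = 0.083031, 3/17 · 0.70233 = 0.12394; these sum to 0.2215.
Normalising, the posterior is P(r = 1 | data) = 0.0010929, P(r = 2 | data) = 0.011658, P(r = 3 | data) = 0.029508, P(r = 4 | data) = 0.023315, P(r = 7 | data) = 0.37486, P(r = 8 | data) = 0.55956.
Averaging over the posterior, P(white next | data) = (8/9)(0.0010929) + (7/9)(0.011658) + (2/3)(0.029508) + (5/9)(0.023315) + (2/9)(0.37486) + (1/9)(0.55956) = 0.18814.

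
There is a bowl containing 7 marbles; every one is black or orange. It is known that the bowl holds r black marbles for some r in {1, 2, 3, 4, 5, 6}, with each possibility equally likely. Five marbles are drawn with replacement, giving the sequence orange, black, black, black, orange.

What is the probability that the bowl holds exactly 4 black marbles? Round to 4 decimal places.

0.2939

For each hypothesis, P(data | H) works out to: P(data | r = 1) = (6/7)(1/7)(1/7)(1/7)(6/7) = 0.002142; P(data | r = 2) = (5/7)(2/7)(2/7)(2/7)(5/7) = 0.0119; P(data | r = 3) = (4/7)(3/7)(3/7)(3/7)(4/7) = 0.025704; P(data | r = 4) = (3/7)(4/7)(4/7)(4/7)(3/7) = 0.034271; P(data | r = 5) = (2/7)(5/7)(5/7)(5/7)(2/7) = 0.02975; P(data | r = 6) = (1/7)(6/7)(6/7)(6/7)(1/7) = 0.012852.
Multiplying each by its prior: 1/6 · 0.002142 = 0.00035699, 1/6 · 0.0119 = 0.0019833, 1/6 · 0.025704 = 0.0042839, 1/6 · 0.034271 = 0.0057119, 1/6 · 0.02975 = 0.0049583, 1/6 · 0.012852 = 0.002142; these sum to 0.019436.
So P(r = 4 | data) = (0.0057119) / (0.019436) = 0.29388.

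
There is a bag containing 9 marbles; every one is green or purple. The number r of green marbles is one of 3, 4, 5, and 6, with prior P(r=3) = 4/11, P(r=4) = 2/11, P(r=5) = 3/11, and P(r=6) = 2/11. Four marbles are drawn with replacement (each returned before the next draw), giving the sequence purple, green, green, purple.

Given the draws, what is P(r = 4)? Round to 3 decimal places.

0.203

Under each hypothesis, the probability of the observed sequence is: P(data | r = 3) = (6/9)(3/9)(3/9)(6/9) = 0.049383; P(data | r = 4) = (5/9)(4/9)(4/9)(5/9) = 0.060966; P(data | r = 5) = (4/9)(5/9)(5/9)(4/9) = 0.060966; P(data | r = 6) = (3/9)(6/9)(6/9)(3/9) = 0.049383.
Multiplying each by its prior: 4/11 · 0.049383 = 0.017957, 2/11 · 0.060966 = 0.011085, 3/11 · 0.060966 = 0.016627, 2/11 · 0.049383 = 0.0089787; with total 0.054648.
Therefore the posterior P(r = 4 | data) = (0.011085) / (0.054648) = 0.20284.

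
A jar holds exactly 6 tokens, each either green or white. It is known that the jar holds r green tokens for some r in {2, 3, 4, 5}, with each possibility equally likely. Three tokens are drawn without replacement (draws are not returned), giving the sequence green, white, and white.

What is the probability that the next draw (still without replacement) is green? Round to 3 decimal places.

Under each hypothesis, the probability of the observed sequence is: P(data | r = 2) = (2/6)(4/5)(3/4) = 1/5; P(data | r = 3) = (3/6)(3/5)(2/4) = 3/20; P(data | r = 4) = (4/6)(2/5)(1/4) = 1/15; P(data | r = 5) = (5/6)(1/5)(0/4) = 0.
Weighting by the prior gives 1/4 · 1/5 = 1/20, 1/4 · 3/20 = 3/80, 1/4 · 1/15 = 1/60, 1/4 · 0 = 0; these sum to 5/48.
Dividing through by the total gives posterior P(r = 2 | data) = 12/25, P(r = 3 | data) = 9/25, P(r = 4 | data) = 4/25, P(r = 5 | data) = 0.
The predictive probability is P(green next | data) = (1/3)(12/25) + (2/3)(9/25) + (1)(4/25) = 14/25.

0.560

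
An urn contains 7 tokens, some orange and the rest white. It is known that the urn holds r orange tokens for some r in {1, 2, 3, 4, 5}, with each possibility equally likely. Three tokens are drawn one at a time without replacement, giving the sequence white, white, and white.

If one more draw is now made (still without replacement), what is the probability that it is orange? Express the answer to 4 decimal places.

Compute the likelihood of the observed sequence for each case: P(data | r = 1) = (6/7)(5/6)(4/5) = 4/7; P(data | r = 2) = (5/7)(4/6)(3/5) = 2/7; P(data | r = 3) = (4/7)(3/6)(2/5) = 4/35; P(data | r = 4) = (3/7)(2/6)(1/5) = 1/35; P(data | r = 5) = (2/7)(1/6)(0/5) = 0.
Multiplying each by its prior: 1/5 · 4/7 = 4/35, 1/5 · 2/7 = 2/35, 1/5 · 4/35 = 4/175, 1/5 · 1/35 = 1/175, 1/5 · 0 = 0; these sum to 1/5.
Normalising, the posterior is P(r = 1 | data) = 4/7, P(r = 2 | data) = 2/7, P(r = 3 | data) = 4/35, P(r = 4 | data) = 1/35, P(r = 5 | data) = 0.
So P(orange next | data) = Σ P(orange next | H) P(H | data) = (1/4)(4/7) + (1/2)(2/7) + (3/4)(4/35) + (1)(1/35) = 2/5.

0.4000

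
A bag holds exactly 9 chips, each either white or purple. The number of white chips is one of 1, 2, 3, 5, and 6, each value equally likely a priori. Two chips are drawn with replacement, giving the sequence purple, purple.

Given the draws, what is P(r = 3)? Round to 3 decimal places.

Under each hypothesis, the probability of the observed sequence is: P(data | r = 1) = (8/9)(8/9) = 64/81; P(data | r = 2) = (7/9)(7/9) = 49/81; P(data | r = 3) = (6/9)(6/9) = 4/9; P(data | r = 5) = (4/9)(4/9) = 16/81; P(data | r = 6) = (3/9)(3/9) = 1/9.
Multiplying each by its prior: 1/5 · 64/81 = 64/405, 1/5 · 49/81 = 49/405, 1/5 · 4/9 = 4/45, 1/5 · 16/81 = 16/405, 1/5 · 1/9 = 1/45; with total 58/135.
Therefore the posterior P(r = 3 | data) = (4/45) / (58/135) = 6/29.

0.207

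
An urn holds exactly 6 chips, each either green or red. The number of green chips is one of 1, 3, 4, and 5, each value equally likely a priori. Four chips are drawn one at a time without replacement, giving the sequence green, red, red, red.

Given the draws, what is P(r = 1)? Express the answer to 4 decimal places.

Under each hypothesis, the probability of the observed sequence is: P(data | r = 1) = (1/6)(5/5)(4/4)(3/3) = 1/6; P(data | r = 3) = (3/6)(3/5)(2/4)(1/3) = 1/20; P(data | r = 4) = (4/6)(2/5)(1/4)(0/3) = 0; P(data | r = 5) = (5/6)(1/5)(0/4) = 0.
Multiplying each by its prior: 1/4 · 1/6 = 1/24, 1/4 · 1/20 = 1/80, 1/4 · 0 = 0, 1/4 · 0 = 0; with total 13/240.
So P(r = 1 | data) = (1/24) / (13/240) = 10/13.

0.7692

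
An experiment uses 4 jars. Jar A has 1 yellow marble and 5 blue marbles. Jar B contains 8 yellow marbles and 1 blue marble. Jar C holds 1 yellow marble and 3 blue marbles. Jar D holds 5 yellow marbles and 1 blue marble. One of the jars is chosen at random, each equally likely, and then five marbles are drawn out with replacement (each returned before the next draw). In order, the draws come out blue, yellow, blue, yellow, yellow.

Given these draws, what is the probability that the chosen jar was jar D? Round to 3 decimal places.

0.437

The likelihood of the observed sequence under each hypothesis: P(data | jar A) = (5/6)(1/6)(5/6)(1/6)(1/6) = 0.003215; P(data | jar B) = (1/9)(8/9)(1/9)(8/9)(8/9) = 0.0086708; P(data | jar C) = (3/4)(1/4)(3/4)(1/4)(1/4) = 0.0087891; P(data | jar D) = (1/6)(5/6)(1/6)(5/6)(5/6) = 0.016075.
The prior-weighted likelihoods are 1/4 · 0.003215 = 0.00080376, 1/4 · 0.0086708 = 0.0021677, 1/4 · 0.0087891 = 0.0021973, 1/4 · 0.016075 = 0.0040188; with total 0.0091875.
Therefore the posterior P(jar D | data) = (0.0040188) / (0.0091875) = 0.43742.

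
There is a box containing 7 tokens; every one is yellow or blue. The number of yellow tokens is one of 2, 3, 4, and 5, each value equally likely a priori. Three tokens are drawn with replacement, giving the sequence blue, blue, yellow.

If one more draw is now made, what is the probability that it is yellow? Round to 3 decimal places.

For each hypothesis, P(data | H) works out to: P(data | r = 2) = (5/7)(5/7)(2/7) = 50/343; P(data | r = 3) = (4/7)(4/7)(3/7) = 48/343; P(data | r = 4) = (3/7)(3/7)(4/7) = 36/343; P(data | r = 5) = (2/7)(2/7)(5/7) = 20/343.
Weighting by the prior gives 1/4 · 50/343 = 25/686, 1/4 · 48/343 = 12/343, 1/4 · 36/343 = 9/343, 1/4 · 20/343 = 5/343; summing to 11/98.
Dividing through by the total gives posterior P(r = 2 | data) = 25/77, P(r = 3 | data) = 24/77, P(r = 4 | data) = 18/77, P(r = 5 | data) = 10/77.
So P(yellow next | data) = Σ P(yellow next | H) P(H | data) = (2/7)(25/77) + (3/7)(24/77) + (4/7)(18/77) + (5/7)(10/77) = 244/539.

0.453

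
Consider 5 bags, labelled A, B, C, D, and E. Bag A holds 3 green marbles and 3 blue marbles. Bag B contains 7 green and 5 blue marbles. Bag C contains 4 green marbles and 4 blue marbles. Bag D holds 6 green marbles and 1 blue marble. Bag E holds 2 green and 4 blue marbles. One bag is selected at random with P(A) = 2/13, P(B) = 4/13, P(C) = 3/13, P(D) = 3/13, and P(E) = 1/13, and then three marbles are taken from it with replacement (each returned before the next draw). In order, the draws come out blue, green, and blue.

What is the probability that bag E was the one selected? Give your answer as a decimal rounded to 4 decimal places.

0.1204

Under each hypothesis, the probability of the observed sequence is: P(data | bag A) = (3/6)(3/6)(3/6) = 0.125; P(data | bag B) = (5/12)(7/12)(5/12) = 0.10127; P(data | bag C) = (4/8)(4/8)(4/8) = 0.125; P(data | bag D) = (1/7)(6/7)(1/7) = 0.017493; P(data | bag E) = (4/6)(2/6)(4/6) = 0.14815.
The prior-weighted likelihoods are 2/13 · 0.125 = 0.019231, 4/13 · 0.10127 = 0.031161, 3/13 · 0.125 = 0.028846, 3/13 · 0.017493 = 0.0040368, 1/13 · 0.14815 = 0.011396; with total 0.094671.
Hence P(bag E | data) = (0.011396) / (0.094671) = 0.12038.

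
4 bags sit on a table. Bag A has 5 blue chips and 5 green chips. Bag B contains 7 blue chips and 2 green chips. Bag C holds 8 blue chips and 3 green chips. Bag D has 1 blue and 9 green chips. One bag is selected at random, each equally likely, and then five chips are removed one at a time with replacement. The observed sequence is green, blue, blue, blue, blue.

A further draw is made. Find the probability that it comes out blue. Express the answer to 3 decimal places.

For each hypothesis, P(data | H) works out to: P(data | bag A) = (5/10)(5/10)(5/10)(5/10)(5/10) = 0.03125; P(data | bag B) = (2/9)(7/9)(7/9)(7/9)(7/9) = 0.081322; P(data | bag C) = (3/11)(8/11)(8/11)(8/11)(8/11) = 0.076299; P(data | bag D) = (9/10)(1/10)(1/10)(1/10)(1/10) = 9e-05.
The prior-weighted likelihoods are 1/4 · 0.03125 = 0.0078125, 1/4 · 0.081322 = 0.020331, 1/4 · 0.076299 = 0.019075, 1/4 · 9e-05 = 2.25e-05; summing to 0.04724.
Dividing through by the total gives posterior P(bag A | data) = 0.16538, P(bag B | data) = 0.43037, P(bag C | data) = 0.40378, P(bag D | data) = 0.00047629.
So P(blue next | data) = Σ P(blue next | H) P(H | data) = (1/2)(0.16538) + (7/9)(0.43037) + (8/11)(0.40378) + (1/10)(0.00047629) = 0.71112.

0.711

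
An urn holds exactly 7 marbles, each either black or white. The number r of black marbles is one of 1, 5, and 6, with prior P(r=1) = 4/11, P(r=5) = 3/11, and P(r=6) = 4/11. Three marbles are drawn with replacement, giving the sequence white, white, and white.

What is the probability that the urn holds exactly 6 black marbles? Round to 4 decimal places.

0.0045

Under each hypothesis, the probability of the observed sequence is: P(data | r = 1) = (6/7)(6/7)(6/7) = 0.62974; P(data | r = 5) = (2/7)(2/7)(2/7) = 0.023324; P(data | r = 6) = (1/7)(1/7)(1/7) = 0.0029155.
The prior-weighted likelihoods are 4/11 · 0.62974 = 0.229, 3/11 · 0.023324 = 0.006361, 4/11 · 0.0029155 = 0.0010602; summing to 0.23642.
Hence P(r = 6 | data) = (0.0010602) / (0.23642) = 0.0044843.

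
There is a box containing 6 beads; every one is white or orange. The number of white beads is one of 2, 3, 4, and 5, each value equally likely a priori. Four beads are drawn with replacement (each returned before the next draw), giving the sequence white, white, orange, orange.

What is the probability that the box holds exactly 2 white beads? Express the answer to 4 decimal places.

0.2735

The likelihood of the observed sequence under each hypothesis: P(data | r = 2) = (2/6)(2/6)(4/6)(4/6) = 0.049383; P(data | r = 3) = (3/6)(3/6)(3/6)(3/6) = 0.0625; P(data | r = 4) = (4/6)(4/6)(2/6)(2/6) = 0.049383; P(data | r = 5) = (5/6)(5/6)(1/6)(1/6) = 0.01929.
Weighting by the prior gives 1/4 · 0.049383 = 0.012346, 1/4 · 0.0625 = 0.015625, 1/4 · 0.049383 = 0.012346, 1/4 · 0.01929 = 0.0048225; these sum to 0.045139.
So P(r = 2 | data) = (0.012346) / (0.045139) = 0.2735.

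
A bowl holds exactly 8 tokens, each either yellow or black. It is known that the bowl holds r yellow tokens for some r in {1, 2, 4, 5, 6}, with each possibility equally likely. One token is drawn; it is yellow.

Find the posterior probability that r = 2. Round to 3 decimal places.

The likelihood of this draw under each hypothesis: P(data | r = 1) = (1/8) = 1/8; P(data | r = 2) = (2/8) = 1/4; P(data | r = 4) = (4/8) = 1/2; P(data | r = 5) = (5/8) = 5/8; P(data | r = 6) = (6/8) = 3/4.
Weighting by the prior gives 1/5 · 1/8 = 1/40, 1/5 · 1/4 = 1/20, 1/5 · 1/2 = 1/10, 1/5 · 5/8 = 1/8, 1/5 · 3/4 = 3/20; these sum to 9/20.
Therefore the posterior P(r = 2 | data) = (1/20) / (9/20) = 1/9.

0.111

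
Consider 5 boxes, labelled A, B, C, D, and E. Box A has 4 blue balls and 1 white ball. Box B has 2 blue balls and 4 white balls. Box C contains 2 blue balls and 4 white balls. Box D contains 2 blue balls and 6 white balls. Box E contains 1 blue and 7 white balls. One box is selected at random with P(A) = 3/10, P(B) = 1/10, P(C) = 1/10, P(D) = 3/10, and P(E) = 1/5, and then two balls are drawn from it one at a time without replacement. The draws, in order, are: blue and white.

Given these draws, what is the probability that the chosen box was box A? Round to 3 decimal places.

0.296

Compute the likelihood of the observed sequence for each case: P(data | box A) = (4/5)(1/4) = 0.2; P(data | box B) = (2/6)(4/5) = 0.26667; P(data | box C) = (2/6)(4/5) = 0.26667; P(data | box D) = (2/8)(6/7) = 0.21429; P(data | box E) = (1/8)(7/7) = 0.125.
Weighting by the prior gives 3/10 · 0.2 = 0.06, 1/10 · 0.26667 = 0.026667, 1/10 · 0.26667 = 0.026667, 3/10 · 0.21429 = 0.064286, 1/5 · 0.125 = 0.025; summing to 0.20262.
Therefore the posterior P(box A | data) = (0.06) / (0.20262) = 0.29612.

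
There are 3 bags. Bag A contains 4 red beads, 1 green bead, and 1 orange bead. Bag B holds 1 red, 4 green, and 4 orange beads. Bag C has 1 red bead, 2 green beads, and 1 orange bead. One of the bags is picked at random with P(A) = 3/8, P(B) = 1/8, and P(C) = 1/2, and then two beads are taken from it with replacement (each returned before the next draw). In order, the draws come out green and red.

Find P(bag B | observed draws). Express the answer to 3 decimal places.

0.056

For each hypothesis, P(data | H) works out to: P(data | bag A) = (1/6)(4/6) = 0.11111; P(data | bag B) = (4/9)(1/9) = 0.049383; P(data | bag C) = (2/4)(1/4) = 0.125.
Weighting by the prior gives 3/8 · 0.11111 = 0.041667, 1/8 · 0.049383 = 0.0061728, 1/2 · 0.125 = 0.0625; these sum to 0.11034.
Hence P(bag B | data) = (0.0061728) / (0.11034) = 0.055944.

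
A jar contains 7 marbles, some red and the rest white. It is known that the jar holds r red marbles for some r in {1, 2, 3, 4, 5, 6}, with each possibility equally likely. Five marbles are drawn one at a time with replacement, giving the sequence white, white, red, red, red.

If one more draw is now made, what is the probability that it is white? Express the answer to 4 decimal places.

0.4292

For each hypothesis, P(data | H) works out to: P(data | r = 1) = (6/7)(6/7)(1/7)(1/7)(1/7) = 0.002142; P(data | r = 2) = (5/7)(5/7)(2/7)(2/7)(2/7) = 0.0119; P(data | r = 3) = (4/7)(4/7)(3/7)(3/7)(3/7) = 0.025704; P(data | r = 4) = (3/7)(3/7)(4/7)(4/7)(4/7) = 0.034271; P(data | r = 5) = (2/7)(2/7)(5/7)(5/7)(5/7) = 0.02975; P(data | r = 6) = (1/7)(1/7)(6/7)(6/7)(6/7) = 0.012852.
Weighting by the prior gives 1/6 · 0.002142 = 0.00035699, 1/6 · 0.0119 = 0.0019833, 1/6 · 0.025704 = 0.0042839, 1/6 · 0.034271 = 0.0057119, 1/6 · 0.02975 = 0.0049583, 1/6 · 0.012852 = 0.002142; summing to 0.019436.
Dividing through by the total gives posterior P(r = 1 | data) = 0.018367, P(r = 2 | data) = 0.10204, P(r = 3 | data) = 0.22041, P(r = 4 | data) = 0.29388, P(r = 5 | data) = 0.2551, P(r = 6 | data) = 0.1102.
Averaging over the posterior, P(white next | data) = (6/7)(0.018367) + (5/7)(0.10204) + (4/7)(0.22041) + (3/7)(0.29388) + (2/7)(0.2551) + (1/7)(0.1102) = 0.42915.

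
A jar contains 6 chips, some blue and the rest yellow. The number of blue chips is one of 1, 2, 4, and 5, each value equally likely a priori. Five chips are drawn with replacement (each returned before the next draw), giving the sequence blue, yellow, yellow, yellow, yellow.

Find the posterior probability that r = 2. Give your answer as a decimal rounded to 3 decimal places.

The likelihood of the observed sequence under each hypothesis: P(data | r = 1) = (1/6)(5/6)(5/6)(5/6)(5/6) = 0.080376; P(data | r = 2) = (2/6)(4/6)(4/6)(4/6)(4/6) = 0.065844; P(data | r = 4) = (4/6)(2/6)(2/6)(2/6)(2/6) = 0.0082305; P(data | r = 5) = (5/6)(1/6)(1/6)(1/6)(1/6) = 0.000643.
The prior-weighted likelihoods are 1/4 · 0.080376 = 0.020094, 1/4 · 0.065844 = 0.016461, 1/4 · 0.0082305 = 0.0020576, 1/4 · 0.000643 = 0.00016075; with total 0.038773.
Therefore the posterior P(r = 2 | data) = (0.016461) / (0.038773) = 0.42454.

0.425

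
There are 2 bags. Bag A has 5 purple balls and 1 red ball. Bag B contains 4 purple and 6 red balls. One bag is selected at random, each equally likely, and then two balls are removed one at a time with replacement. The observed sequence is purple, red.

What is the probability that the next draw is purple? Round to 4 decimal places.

Under each hypothesis, the probability of the observed sequence is: P(data | bag A) = (5/6)(1/6) = 0.13889; P(data | bag B) = (4/10)(6/10) = 0.24.
Multiplying each by its prior: 1/2 · 0.13889 = 0.069444, 1/2 · 0.24 = 0.12; these sum to 0.18944.
Dividing through by the total gives posterior P(bag A | data) = 0.36657, P(bag B | data) = 0.63343.
Averaging over the posterior, P(purple next | data) = (5/6)(0.36657) + (2/5)(0.63343) = 0.55885.

0.5588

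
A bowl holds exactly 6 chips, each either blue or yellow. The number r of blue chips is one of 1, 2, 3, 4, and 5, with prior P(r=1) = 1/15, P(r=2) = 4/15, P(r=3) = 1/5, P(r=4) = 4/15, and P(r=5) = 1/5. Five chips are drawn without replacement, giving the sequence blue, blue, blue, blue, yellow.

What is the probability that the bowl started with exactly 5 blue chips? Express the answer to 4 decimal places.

Compute the likelihood of the observed sequence for each case: P(data | r = 1) = (1/6)(0/5) = 0; P(data | r = 2) = (2/6)(1/5)(0/4) = 0; P(data | r = 3) = (3/6)(2/5)(1/4)(0/3) = 0; P(data | r = 4) = (4/6)(3/5)(2/4)(1/3)(2/2) = 1/15; P(data | r = 5) = (5/6)(4/5)(3/4)(2/3)(1/2) = 1/6.
Weighting by the prior gives 1/15 · 0 = 0, 4/15 · 0 = 0, 1/5 · 0 = 0, 4/15 · 1/15 = 4/225, 1/5 · 1/6 = 1/30; these sum to 23/450.
By Bayes' rule, P(r = 5 | data) = (1/30) / (23/450) = 15/23.

0.6522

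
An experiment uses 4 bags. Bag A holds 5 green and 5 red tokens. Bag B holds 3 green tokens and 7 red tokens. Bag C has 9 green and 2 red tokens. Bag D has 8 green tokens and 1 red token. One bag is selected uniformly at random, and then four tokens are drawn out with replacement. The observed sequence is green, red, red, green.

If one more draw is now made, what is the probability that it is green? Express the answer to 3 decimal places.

Compute the likelihood of the observed sequence for each case: P(data | bag A) = (5/10)(5/10)(5/10)(5/10) = 0.0625; P(data | bag B) = (3/10)(7/10)(7/10)(3/10) = 0.0441; P(data | bag C) = (9/11)(2/11)(2/11)(9/11) = 0.02213; P(data | bag D) = (8/9)(1/9)(1/9)(8/9) = 0.0097546.
Weighting by the prior gives 1/4 · 0.0625 = 0.015625, 1/4 · 0.0441 = 0.011025, 1/4 · 0.02213 = 0.0055324, 1/4 · 0.0097546 = 0.0024387; these sum to 0.034621.
Dividing through by the total gives posterior P(bag A | data) = 0.45131, P(bag B | data) = 0.31845, P(bag C | data) = 0.1598, P(bag D | data) = 0.070438.
Averaging over the posterior, P(green next | data) = (1/2)(0.45131) + (3/10)(0.31845) + (9/11)(0.1598) + (8/9)(0.070438) = 0.51455.

0.515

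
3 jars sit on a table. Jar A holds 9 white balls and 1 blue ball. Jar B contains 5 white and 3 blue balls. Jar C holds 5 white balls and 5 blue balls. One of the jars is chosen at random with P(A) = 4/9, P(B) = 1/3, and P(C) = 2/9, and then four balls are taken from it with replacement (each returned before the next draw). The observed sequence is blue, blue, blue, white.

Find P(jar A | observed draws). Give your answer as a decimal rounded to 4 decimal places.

Compute the likelihood of the observed sequence for each case: P(data | jar A) = (1/10)(1/10)(1/10)(9/10) = 0.0009; P(data | jar B) = (3/8)(3/8)(3/8)(5/8) = 0.032959; P(data | jar C) = (5/10)(5/10)(5/10)(5/10) = 0.0625.
Weighting by the prior gives 4/9 · 0.0009 = 0.0004, 1/3 · 0.032959 = 0.010986, 2/9 · 0.0625 = 0.013889; summing to 0.025275.
Hence P(jar A | data) = (0.0004) / (0.025275) = 0.015826.

0.0158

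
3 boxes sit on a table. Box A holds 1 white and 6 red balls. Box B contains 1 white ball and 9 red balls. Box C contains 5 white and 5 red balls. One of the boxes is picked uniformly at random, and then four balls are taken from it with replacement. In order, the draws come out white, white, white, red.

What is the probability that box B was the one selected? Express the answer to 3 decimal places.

The likelihood of the observed sequence under each hypothesis: P(data | box A) = (1/7)(1/7)(1/7)(6/7) = 0.002499; P(data | box B) = (1/10)(1/10)(1/10)(9/10) = 0.0009; P(data | box C) = (5/10)(5/10)(5/10)(5/10) = 0.0625.
The prior-weighted likelihoods are 1/3 · 0.002499 = 0.00083299, 1/3 · 0.0009 = 0.0003, 1/3 · 0.0625 = 0.020833; with total 0.021966.
By Bayes' rule, P(box B | data) = (0.0003) / (0.021966) = 0.013657.

0.014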